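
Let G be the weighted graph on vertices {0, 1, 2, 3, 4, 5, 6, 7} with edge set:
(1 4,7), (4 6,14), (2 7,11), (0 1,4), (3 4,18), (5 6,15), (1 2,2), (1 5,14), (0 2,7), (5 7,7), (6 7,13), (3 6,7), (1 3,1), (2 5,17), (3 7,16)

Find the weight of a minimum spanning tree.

39

Prim, starting at 4.
Step 1: cheapest edge leaving the tree is 1 4 (7); add 1.
Step 2: cheapest edge leaving the tree is 1 3 (1); add 3.
Step 3: cheapest edge leaving the tree is 1 2 (2); add 2.
Step 4: cheapest edge leaving the tree is 0 1 (4); add 0.
Step 5: cheapest edge leaving the tree is 3 6 (7); add 6.
Step 6: cheapest edge leaving the tree is 2 7 (11); add 7.
Step 7: cheapest edge leaving the tree is 5 7 (7); add 5.
MST edges: 1 4, 1 3, 1 2, 0 1, 3 6, 2 7, 5 7; total weight 7+1+2+4+7+11+7 = 39.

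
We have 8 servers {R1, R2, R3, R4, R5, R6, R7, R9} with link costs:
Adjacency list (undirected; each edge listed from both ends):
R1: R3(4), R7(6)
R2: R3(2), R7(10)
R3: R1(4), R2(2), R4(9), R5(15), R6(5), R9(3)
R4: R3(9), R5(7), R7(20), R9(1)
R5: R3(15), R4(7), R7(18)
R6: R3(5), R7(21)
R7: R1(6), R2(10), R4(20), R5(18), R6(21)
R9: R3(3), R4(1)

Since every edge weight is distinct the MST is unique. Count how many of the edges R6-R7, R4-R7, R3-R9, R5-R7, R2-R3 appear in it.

2

Sort edges by weight, then run Kruskal:
R4-R9 (1): add — endpoints in different components.
R2-R3 (2): add — endpoints in different components.
R3-R9 (3): add — endpoints in different components.
R1-R3 (4): add — endpoints in different components.
R3-R6 (5): add — endpoints in different components.
R1-R7 (6): add — endpoints in different components.
R4-R5 (7): add — endpoints in different components.
MST edge set: {R4-R9, R2-R3, R3-R9, R1-R3, R3-R6, R1-R7, R4-R5}.
Of the listed edges, {R3-R9, R2-R3} are in the MST → 2.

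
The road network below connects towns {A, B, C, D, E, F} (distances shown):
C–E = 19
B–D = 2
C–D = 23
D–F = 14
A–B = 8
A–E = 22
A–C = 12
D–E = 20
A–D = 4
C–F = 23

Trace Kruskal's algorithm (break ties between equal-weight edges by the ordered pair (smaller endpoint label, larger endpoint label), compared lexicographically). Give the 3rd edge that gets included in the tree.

Sort edges by weight, then run Kruskal:
B–D (2): add. Components now {A} {B,D} {C} {E} {F}
A–D (4): add. Components now {A,B,D} {C} {E} {F}
A–B (8): skip — A and B already connected.
A–C (12): add. Components now {A,B,C,D} {E} {F}
D–F (14): add. Components now {A,B,C,D,F} {E}
C–E (19): add. Components now {A,B,C,D,E,F}
The 3rd edge added is A–C.

A-C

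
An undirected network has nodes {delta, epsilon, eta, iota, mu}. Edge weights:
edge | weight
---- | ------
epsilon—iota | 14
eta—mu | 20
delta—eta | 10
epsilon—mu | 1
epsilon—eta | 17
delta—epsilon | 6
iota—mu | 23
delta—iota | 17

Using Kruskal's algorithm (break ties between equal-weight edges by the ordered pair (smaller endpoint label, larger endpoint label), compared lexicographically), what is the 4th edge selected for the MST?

epsilon-iota

Sort edges by weight, then run Kruskal:
epsilon—mu (1): add — endpoints in different components.
delta—epsilon (6): add — endpoints in different components.
delta—eta (10): add — endpoints in different components.
epsilon—iota (14): add — endpoints in different components.
The 4th edge added is epsilon—iota.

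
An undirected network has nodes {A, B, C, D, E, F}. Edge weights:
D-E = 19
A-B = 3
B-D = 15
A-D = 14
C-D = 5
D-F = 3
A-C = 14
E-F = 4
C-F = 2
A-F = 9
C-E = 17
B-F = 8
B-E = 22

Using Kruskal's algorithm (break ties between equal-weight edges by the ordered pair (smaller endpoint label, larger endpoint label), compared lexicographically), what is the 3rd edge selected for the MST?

Kruskal's algorithm — process edges by increasing weight (ties by edge label):
C-F (2): add. Components now {A} {B} {C,F} {D} {E}
A-B (3): add. Components now {A,B} {C,F} {D} {E}
D-F (3): add. Components now {A,B} {C,D,F} {E}
E-F (4): add. Components now {A,B} {C,D,E,F}
C-D (5): skip — C and D already connected.
B-F (8): add. Components now {A,B,C,D,E,F}
The 3rd edge added is D-F.

D-F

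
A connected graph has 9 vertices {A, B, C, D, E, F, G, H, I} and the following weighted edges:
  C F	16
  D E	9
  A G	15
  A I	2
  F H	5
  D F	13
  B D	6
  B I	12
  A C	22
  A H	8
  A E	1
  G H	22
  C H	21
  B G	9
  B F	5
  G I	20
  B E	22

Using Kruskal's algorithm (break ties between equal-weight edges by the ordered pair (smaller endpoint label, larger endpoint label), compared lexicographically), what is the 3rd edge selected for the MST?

Sort edges by weight, then run Kruskal:
A E (1): add — endpoints in different components.
A I (2): add — endpoints in different components.
B F (5): add — endpoints in different components.
F H (5): add — endpoints in different components.
B D (6): add — endpoints in different components.
A H (8): add — endpoints in different components.
B G (9): add — endpoints in different components.
D E (9): skip — D and E already connected.
B I (12): skip — B and I already connected.
D F (13): skip — D and F already connected.
A G (15): skip — A and G already connected.
C F (16): add — endpoints in different components.
The 3rd edge added is B F.

B-F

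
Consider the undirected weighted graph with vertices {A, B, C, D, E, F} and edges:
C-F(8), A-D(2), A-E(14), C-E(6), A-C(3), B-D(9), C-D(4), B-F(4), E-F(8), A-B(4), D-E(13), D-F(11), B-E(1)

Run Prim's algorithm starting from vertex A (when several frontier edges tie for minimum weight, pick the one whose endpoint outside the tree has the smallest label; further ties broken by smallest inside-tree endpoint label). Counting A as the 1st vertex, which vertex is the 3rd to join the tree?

C

Grow the tree from A using Prim:
Step 1: cheapest edge leaving the tree is A-D (2); add D.
Step 2: cheapest edge leaving the tree is A-C (3); add C.
Step 3: cheapest edge leaving the tree is A-B (4); add B.
Step 4: cheapest edge leaving the tree is B-E (1); add E.
Step 5: cheapest edge leaving the tree is B-F (4); add F.
Vertex order: A, D, C, B, E, F. The 3rd vertex is C.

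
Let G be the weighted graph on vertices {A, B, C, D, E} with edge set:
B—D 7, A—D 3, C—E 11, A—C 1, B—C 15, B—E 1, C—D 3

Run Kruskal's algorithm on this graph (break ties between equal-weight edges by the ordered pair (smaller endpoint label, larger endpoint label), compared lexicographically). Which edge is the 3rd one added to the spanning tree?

A-D

Kruskal's algorithm — process edges by increasing weight (ties by edge label):
A—C (1): add — endpoints in different components.
B—E (1): add — endpoints in different components.
A—D (3): add — endpoints in different components.
C—D (3): skip — C and D already connected.
B—D (7): add — endpoints in different components.
The 3rd edge added is A—D.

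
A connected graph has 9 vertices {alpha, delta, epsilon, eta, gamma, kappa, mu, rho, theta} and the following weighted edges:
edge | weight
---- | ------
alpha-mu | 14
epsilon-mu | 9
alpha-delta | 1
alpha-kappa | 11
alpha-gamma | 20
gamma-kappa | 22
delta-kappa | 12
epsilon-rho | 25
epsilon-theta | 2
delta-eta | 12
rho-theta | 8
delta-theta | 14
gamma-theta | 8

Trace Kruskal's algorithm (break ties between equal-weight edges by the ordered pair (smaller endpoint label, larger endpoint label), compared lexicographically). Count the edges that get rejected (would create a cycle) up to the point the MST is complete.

1

Kruskal: consider edges lightest-first.
alpha-delta (1): add — endpoints in different components.
epsilon-theta (2): add — endpoints in different components.
gamma-theta (8): add — endpoints in different components.
rho-theta (8): add — endpoints in different components.
epsilon-mu (9): add — endpoints in different components.
alpha-kappa (11): add — endpoints in different components.
delta-eta (12): add — endpoints in different components.
delta-kappa (12): skip — kappa and delta already connected.
alpha-mu (14): add — endpoints in different components.
Edges rejected before the tree was complete: 1.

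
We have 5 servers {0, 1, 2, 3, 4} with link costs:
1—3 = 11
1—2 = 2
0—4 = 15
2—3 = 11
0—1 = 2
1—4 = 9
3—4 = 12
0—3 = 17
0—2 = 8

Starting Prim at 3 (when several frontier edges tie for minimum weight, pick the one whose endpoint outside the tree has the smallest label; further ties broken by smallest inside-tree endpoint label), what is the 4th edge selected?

1-4

Prim's algorithm from 3:
Step 1: frontier [1—3 11, 2—3 11, 3—4 12, 0—3 17] → take 1—3 (11); add 1.
Step 2: frontier [0—1 2, 1—2 2, 1—4 9, 2—3 11, 3—4 12, 0—3 17] → take 0—1 (2); add 0.
Step 3: frontier [0—2 8, 0—4 15, 1—2 2, 1—4 9, 2—3 11, 3—4 12] → take 1—2 (2); add 2.
Step 4: frontier [0—4 15, 1—4 9, 3—4 12] → take 1—4 (9); add 4.
The 4th edge added is 1—4.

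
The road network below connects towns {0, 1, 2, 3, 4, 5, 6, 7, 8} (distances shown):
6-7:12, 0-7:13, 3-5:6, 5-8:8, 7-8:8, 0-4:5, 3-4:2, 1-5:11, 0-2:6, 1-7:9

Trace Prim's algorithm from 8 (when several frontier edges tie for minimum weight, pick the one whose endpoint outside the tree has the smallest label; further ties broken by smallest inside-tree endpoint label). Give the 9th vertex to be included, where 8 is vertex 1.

Grow the tree from 8 using Prim:
Step 1: frontier [5-8 8, 7-8 8] → take 5-8 (8); add 5.
Step 2: frontier [3-5 6, 1-5 11, 7-8 8] → take 3-5 (6); add 3.
Step 3: frontier [3-4 2, 1-5 11, 7-8 8] → take 3-4 (2); add 4.
Step 4: frontier [0-4 5, 1-5 11, 7-8 8] → take 0-4 (5); add 0.
Step 5: frontier [0-2 6, 0-7 13, 1-5 11, 7-8 8] → take 0-2 (6); add 2.
Step 6: frontier [0-7 13, 1-5 11, 7-8 8] → take 7-8 (8); add 7.
Step 7: frontier [1-5 11, 1-7 9, 6-7 12] → take 1-7 (9); add 1.
Step 8: frontier [6-7 12] → take 6-7 (12); add 6.
Vertex order: 8, 5, 3, 4, 0, 2, 7, 1, 6. The 9th vertex is 6.

6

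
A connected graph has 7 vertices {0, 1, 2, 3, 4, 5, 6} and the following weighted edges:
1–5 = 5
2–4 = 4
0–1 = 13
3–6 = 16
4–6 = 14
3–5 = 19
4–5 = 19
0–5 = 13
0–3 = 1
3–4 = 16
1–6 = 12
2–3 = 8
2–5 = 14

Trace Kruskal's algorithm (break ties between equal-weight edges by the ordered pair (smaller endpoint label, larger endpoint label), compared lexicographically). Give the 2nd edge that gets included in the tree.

2-4

Kruskal's algorithm — process edges by increasing weight (ties by edge label):
0–3 (1): add. Components now {0,3} {1} {2} {4} {5} {6}
2–4 (4): add. Components now {0,3} {1} {2,4} {5} {6}
1–5 (5): add. Components now {0,3} {1,5} {2,4} {6}
2–3 (8): add. Components now {0,2,3,4} {1,5} {6}
1–6 (12): add. Components now {0,2,3,4} {1,5,6}
0–1 (13): add. Components now {0,1,2,3,4,5,6}
The 2nd edge added is 2–4.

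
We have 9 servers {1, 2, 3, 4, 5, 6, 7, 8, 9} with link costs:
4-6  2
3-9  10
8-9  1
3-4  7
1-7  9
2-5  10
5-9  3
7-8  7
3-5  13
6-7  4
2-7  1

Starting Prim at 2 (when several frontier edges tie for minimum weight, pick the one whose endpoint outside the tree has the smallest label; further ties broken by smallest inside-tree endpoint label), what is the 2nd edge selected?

6-7

Prim's algorithm from 2:
Step 1: frontier [2-7 1, 2-5 10] → take 2-7 (1); add 7.
Step 2: frontier [2-5 10, 6-7 4, 7-8 7, 1-7 9] → take 6-7 (4); add 6.
Step 3: frontier [2-5 10, 4-6 2, 7-8 7, 1-7 9] → take 4-6 (2); add 4.
Step 4: frontier [2-5 10, 3-4 7, 7-8 7, 1-7 9] → take 3-4 (7); add 3.
Step 5: frontier [2-5 10, 3-9 10, 3-5 13, 7-8 7, 1-7 9] → take 7-8 (7); add 8.
Step 6: frontier [2-5 10, 3-9 10, 3-5 13, 1-7 9, 8-9 1] → take 8-9 (1); add 9.
Step 7: frontier [2-5 10, 3-5 13, 1-7 9, 5-9 3] → take 5-9 (3); add 5.
Step 8: frontier [1-7 9] → take 1-7 (9); add 1.
The 2nd edge added is 6-7.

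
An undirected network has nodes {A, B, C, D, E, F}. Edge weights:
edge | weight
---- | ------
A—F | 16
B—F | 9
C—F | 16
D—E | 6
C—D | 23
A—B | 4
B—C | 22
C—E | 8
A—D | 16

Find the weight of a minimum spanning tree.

Sort edges by weight, then run Kruskal:
A—B (4): add — endpoints in different components.
D—E (6): add — endpoints in different components.
C—E (8): add — endpoints in different components.
B—F (9): add — endpoints in different components.
A—D (16): add — endpoints in different components.
MST edges: A—B, D—E, C—E, B—F, A—D; total weight 4+6+8+9+16 = 43.

43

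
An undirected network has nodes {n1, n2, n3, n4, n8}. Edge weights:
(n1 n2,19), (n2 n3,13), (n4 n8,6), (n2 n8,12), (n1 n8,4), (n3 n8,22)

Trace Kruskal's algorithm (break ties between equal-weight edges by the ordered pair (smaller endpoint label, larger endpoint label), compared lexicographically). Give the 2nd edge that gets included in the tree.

Sort edges by weight, then run Kruskal:
n1 n8 (4): add. Components now {n3} {n2} {n1,n8} {n4}
n4 n8 (6): add. Components now {n3} {n2} {n1,n4,n8}
n2 n8 (12): add. Components now {n3} {n1,n2,n4,n8}
n2 n3 (13): add. Components now {n1,n2,n3,n4,n8}
The 2nd edge added is n4 n8.

n4-n8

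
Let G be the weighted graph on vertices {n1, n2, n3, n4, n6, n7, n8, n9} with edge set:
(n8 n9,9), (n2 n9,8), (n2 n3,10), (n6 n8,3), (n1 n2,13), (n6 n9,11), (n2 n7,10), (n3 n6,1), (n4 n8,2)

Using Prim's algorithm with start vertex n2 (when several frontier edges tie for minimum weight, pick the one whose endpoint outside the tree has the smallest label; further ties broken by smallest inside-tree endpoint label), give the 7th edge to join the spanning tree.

Prim's algorithm from n2:
Step 1: frontier [n2 n9 8, n2 n3 10, n2 n7 10, n1 n2 13] → take n2 n9 (8); add n9.
Step 2: frontier [n2 n3 10, n2 n7 10, n1 n2 13, n8 n9 9, n6 n9 11] → take n8 n9 (9); add n8.
Step 3: frontier [n2 n3 10, n2 n7 10, n1 n2 13, n4 n8 2, n6 n8 3, n6 n9 11] → take n4 n8 (2); add n4.
Step 4: frontier [n2 n3 10, n2 n7 10, n1 n2 13, n6 n8 3, n6 n9 11] → take n6 n8 (3); add n6.
Step 5: frontier [n2 n3 10, n2 n7 10, n1 n2 13, n3 n6 1] → take n3 n6 (1); add n3.
Step 6: frontier [n2 n7 10, n1 n2 13] → take n2 n7 (10); add n7.
Step 7: frontier [n1 n2 13] → take n1 n2 (13); add n1.
The 7th edge added is n1 n2.

n1-n2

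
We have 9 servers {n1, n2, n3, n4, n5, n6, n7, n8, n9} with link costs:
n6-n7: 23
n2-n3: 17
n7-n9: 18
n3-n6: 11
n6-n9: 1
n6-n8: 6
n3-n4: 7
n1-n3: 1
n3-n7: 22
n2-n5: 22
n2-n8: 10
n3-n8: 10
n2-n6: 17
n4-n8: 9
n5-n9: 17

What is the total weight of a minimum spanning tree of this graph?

Prim's algorithm from n7:
Step 1: cheapest edge leaving the tree is n7-n9 (18); add n9.
Step 2: cheapest edge leaving the tree is n6-n9 (1); add n6.
Step 3: cheapest edge leaving the tree is n6-n8 (6); add n8.
Step 4: cheapest edge leaving the tree is n4-n8 (9); add n4.
Step 5: cheapest edge leaving the tree is n3-n4 (7); add n3.
Step 6: cheapest edge leaving the tree is n1-n3 (1); add n1.
Step 7: cheapest edge leaving the tree is n2-n8 (10); add n2.
Step 8: cheapest edge leaving the tree is n5-n9 (17); add n5.
MST edges: n7-n9, n6-n9, n6-n8, n4-n8, n3-n4, n1-n3, n2-n8, n5-n9; total weight 18+1+6+9+7+1+10+17 = 69.

69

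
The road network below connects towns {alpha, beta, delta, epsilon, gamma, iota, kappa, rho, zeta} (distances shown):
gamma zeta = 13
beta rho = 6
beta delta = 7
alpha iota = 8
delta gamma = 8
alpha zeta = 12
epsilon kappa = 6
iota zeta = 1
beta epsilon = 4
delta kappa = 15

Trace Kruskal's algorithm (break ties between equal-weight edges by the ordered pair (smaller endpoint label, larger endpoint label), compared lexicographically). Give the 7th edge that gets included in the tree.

delta-gamma

Sort edges by weight, then run Kruskal:
iota zeta (1): add — endpoints in different components.
beta epsilon (4): add — endpoints in different components.
beta rho (6): add — endpoints in different components.
epsilon kappa (6): add — endpoints in different components.
beta delta (7): add — endpoints in different components.
alpha iota (8): add — endpoints in different components.
delta gamma (8): add — endpoints in different components.
alpha zeta (12): skip — alpha and zeta already connected.
gamma zeta (13): add — endpoints in different components.
The 7th edge added is delta gamma.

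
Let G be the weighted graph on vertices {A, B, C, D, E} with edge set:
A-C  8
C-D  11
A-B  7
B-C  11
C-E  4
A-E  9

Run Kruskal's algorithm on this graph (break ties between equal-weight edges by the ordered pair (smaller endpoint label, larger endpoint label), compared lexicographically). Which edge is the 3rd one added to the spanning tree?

A-C

Sort edges by weight, then run Kruskal:
C-E (4): add — endpoints in different components.
A-B (7): add — endpoints in different components.
A-C (8): add — endpoints in different components.
A-E (9): skip — A and E already connected.
B-C (11): skip — B and C already connected.
C-D (11): add — endpoints in different components.
The 3rd edge added is A-C.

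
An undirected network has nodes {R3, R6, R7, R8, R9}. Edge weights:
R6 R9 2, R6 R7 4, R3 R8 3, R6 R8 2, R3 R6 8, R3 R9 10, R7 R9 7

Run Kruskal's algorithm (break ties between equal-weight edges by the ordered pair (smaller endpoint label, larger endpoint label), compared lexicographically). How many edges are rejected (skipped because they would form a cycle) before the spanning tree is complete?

0

Kruskal's algorithm — process edges by increasing weight (ties by edge label):
R6 R8 (2): add — endpoints in different components.
R6 R9 (2): add — endpoints in different components.
R3 R8 (3): add — endpoints in different components.
R6 R7 (4): add — endpoints in different components.
Edges rejected before the tree was complete: 0.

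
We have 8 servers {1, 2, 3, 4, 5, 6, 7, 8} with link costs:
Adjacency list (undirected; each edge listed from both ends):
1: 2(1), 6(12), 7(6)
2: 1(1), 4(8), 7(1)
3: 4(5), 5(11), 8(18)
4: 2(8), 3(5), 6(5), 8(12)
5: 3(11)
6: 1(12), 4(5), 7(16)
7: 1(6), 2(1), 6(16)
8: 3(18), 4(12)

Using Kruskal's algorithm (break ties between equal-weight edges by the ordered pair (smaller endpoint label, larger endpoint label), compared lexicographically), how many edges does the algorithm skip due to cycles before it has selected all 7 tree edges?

Sort edges by weight, then run Kruskal:
1-2 (1): add — endpoints in different components.
2-7 (1): add — endpoints in different components.
3-4 (5): add — endpoints in different components.
4-6 (5): add — endpoints in different components.
1-7 (6): skip — 1 and 7 already connected.
2-4 (8): add — endpoints in different components.
3-5 (11): add — endpoints in different components.
1-6 (12): skip — 1 and 6 already connected.
4-8 (12): add — endpoints in different components.
Edges rejected before the tree was complete: 2.

2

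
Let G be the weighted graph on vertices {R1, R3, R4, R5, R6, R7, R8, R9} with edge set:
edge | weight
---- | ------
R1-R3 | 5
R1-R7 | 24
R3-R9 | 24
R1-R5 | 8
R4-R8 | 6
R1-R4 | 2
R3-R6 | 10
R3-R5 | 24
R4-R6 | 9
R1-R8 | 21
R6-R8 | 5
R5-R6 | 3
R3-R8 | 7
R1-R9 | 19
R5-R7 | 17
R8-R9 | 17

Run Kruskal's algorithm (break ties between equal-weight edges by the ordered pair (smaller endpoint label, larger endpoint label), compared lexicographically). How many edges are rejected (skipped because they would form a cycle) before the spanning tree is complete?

4

Kruskal: consider edges lightest-first.
R1-R4 (2): add — endpoints in different components.
R5-R6 (3): add — endpoints in different components.
R1-R3 (5): add — endpoints in different components.
R6-R8 (5): add — endpoints in different components.
R4-R8 (6): add — endpoints in different components.
R3-R8 (7): skip — R3 and R8 already connected.
R1-R5 (8): skip — R5 and R1 already connected.
R4-R6 (9): skip — R6 and R4 already connected.
R3-R6 (10): skip — R6 and R3 already connected.
R5-R7 (17): add — endpoints in different components.
R8-R9 (17): add — endpoints in different components.
Edges rejected before the tree was complete: 4.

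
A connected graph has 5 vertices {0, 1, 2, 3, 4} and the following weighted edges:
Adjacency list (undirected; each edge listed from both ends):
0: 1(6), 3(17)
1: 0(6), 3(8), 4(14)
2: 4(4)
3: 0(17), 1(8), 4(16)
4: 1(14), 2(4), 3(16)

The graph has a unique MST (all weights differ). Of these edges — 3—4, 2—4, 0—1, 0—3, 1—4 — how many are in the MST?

3

Kruskal's algorithm — process edges by increasing weight (ties by edge label):
2—4 (4): add — endpoints in different components.
0—1 (6): add — endpoints in different components.
1—3 (8): add — endpoints in different components.
1—4 (14): add — endpoints in different components.
MST edge set: {2—4, 0—1, 1—3, 1—4}.
Of the listed edges, {2—4, 0—1, 1—4} are in the MST → 3.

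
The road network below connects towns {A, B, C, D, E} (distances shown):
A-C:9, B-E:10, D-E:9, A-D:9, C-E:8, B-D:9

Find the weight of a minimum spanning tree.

Prim's algorithm from B:
Step 1: frontier [B-D 9, B-E 10] → take B-D (9); add D.
Step 2: frontier [B-E 10, A-D 9, D-E 9] → take A-D (9); add A.
Step 3: frontier [A-C 9, B-E 10, D-E 9] → take A-C (9); add C.
Step 4: frontier [B-E 10, C-E 8, D-E 9] → take C-E (8); add E.
MST edges: B-D, A-D, A-C, C-E; total weight 9+9+9+8 = 35.

35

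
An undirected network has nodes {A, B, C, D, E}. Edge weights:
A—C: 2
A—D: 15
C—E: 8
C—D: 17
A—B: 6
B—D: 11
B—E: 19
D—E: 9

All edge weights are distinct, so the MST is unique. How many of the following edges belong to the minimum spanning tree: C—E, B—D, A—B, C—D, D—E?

Kruskal's algorithm — process edges by increasing weight (ties by edge label):
A—C (2): add — endpoints in different components.
A—B (6): add — endpoints in different components.
C—E (8): add — endpoints in different components.
D—E (9): add — endpoints in different components.
MST edge set: {A—C, A—B, C—E, D—E}.
Of the listed edges, {C—E, A—B, D—E} are in the MST → 3.

3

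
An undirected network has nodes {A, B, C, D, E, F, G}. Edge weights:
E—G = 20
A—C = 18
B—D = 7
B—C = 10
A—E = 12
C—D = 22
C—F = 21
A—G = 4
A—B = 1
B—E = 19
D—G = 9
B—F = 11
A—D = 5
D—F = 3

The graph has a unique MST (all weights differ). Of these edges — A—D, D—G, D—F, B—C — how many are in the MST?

3

Sort edges by weight, then run Kruskal:
A—B (1): add. Components now {A,B} {C} {D} {E} {F} {G}
D—F (3): add. Components now {A,B} {C} {D,F} {E} {G}
A—G (4): add. Components now {A,B,G} {C} {D,F} {E}
A—D (5): add. Components now {A,B,D,F,G} {C} {E}
B—D (7): skip — B and D already connected.
D—G (9): skip — D and G already connected.
B—C (10): add. Components now {A,B,C,D,F,G} {E}
B—F (11): skip — B and F already connected.
A—E (12): add. Components now {A,B,C,D,E,F,G}
MST edge set: {A—B, D—F, A—G, A—D, B—C, A—E}.
Of the listed edges, {A—D, D—F, B—C} are in the MST → 3.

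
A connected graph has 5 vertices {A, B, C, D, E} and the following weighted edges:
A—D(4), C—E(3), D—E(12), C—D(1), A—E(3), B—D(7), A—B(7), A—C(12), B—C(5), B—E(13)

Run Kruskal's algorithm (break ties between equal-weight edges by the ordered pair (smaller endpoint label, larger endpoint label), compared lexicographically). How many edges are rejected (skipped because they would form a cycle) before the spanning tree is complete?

Kruskal: consider edges lightest-first.
C—D (1): add. Components now {A} {B} {C,D} {E}
A—E (3): add. Components now {A,E} {B} {C,D}
C—E (3): add. Components now {A,C,D,E} {B}
A—D (4): skip — A and D already connected.
B—C (5): add. Components now {A,B,C,D,E}
Edges rejected before the tree was complete: 1.

1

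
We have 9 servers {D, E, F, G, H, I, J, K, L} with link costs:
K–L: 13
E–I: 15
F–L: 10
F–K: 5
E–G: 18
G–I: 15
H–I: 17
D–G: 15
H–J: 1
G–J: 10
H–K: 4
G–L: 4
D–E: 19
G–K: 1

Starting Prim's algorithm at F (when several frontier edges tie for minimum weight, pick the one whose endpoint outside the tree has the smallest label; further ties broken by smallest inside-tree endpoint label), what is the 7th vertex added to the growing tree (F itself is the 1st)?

Prim, starting at F.
Step 1: cheapest edge leaving the tree is F–K (5); add K.
Step 2: cheapest edge leaving the tree is G–K (1); add G.
Step 3: cheapest edge leaving the tree is H–K (4); add H.
Step 4: cheapest edge leaving the tree is H–J (1); add J.
Step 5: cheapest edge leaving the tree is G–L (4); add L.
Step 6: cheapest edge leaving the tree is D–G (15); add D.
Step 7: cheapest edge leaving the tree is G–I (15); add I.
Step 8: cheapest edge leaving the tree is E–I (15); add E.
Vertex order: F, K, G, H, J, L, D, I, E. The 7th vertex is D.

D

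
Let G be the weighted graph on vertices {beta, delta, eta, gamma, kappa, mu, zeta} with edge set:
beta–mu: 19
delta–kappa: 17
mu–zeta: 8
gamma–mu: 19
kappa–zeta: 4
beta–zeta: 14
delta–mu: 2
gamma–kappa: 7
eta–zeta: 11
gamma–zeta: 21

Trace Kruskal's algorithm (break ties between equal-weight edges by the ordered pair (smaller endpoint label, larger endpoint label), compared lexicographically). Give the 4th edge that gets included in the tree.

Kruskal: consider edges lightest-first.
delta–mu (2): add — endpoints in different components.
kappa–zeta (4): add — endpoints in different components.
gamma–kappa (7): add — endpoints in different components.
mu–zeta (8): add — endpoints in different components.
eta–zeta (11): add — endpoints in different components.
beta–zeta (14): add — endpoints in different components.
The 4th edge added is mu–zeta.

mu-zeta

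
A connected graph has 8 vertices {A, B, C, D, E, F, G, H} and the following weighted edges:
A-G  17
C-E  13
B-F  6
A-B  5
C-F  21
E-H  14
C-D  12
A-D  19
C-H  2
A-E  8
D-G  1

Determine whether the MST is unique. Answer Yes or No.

Kruskal: consider edges lightest-first.
D-G (1): add — endpoints in different components.
C-H (2): add — endpoints in different components.
A-B (5): add — endpoints in different components.
B-F (6): add — endpoints in different components.
A-E (8): add — endpoints in different components.
C-D (12): add — endpoints in different components.
C-E (13): add — endpoints in different components.
Every non-tree edge has weight strictly greater than the heaviest edge on the tree path between its endpoints, so the MST is unique.

Yes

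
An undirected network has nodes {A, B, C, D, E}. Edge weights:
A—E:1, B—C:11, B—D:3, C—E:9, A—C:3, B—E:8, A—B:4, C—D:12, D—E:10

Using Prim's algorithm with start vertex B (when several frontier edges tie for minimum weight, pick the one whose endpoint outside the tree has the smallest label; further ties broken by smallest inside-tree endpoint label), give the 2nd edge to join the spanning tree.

A-B

Prim, starting at B.
Step 1: frontier [B—D 3, A—B 4, B—E 8, B—C 11] → take B—D (3); add D.
Step 2: frontier [A—B 4, B—E 8, B—C 11, D—E 10, C—D 12] → take A—B (4); add A.
Step 3: frontier [A—E 1, A—C 3, B—E 8, B—C 11, D—E 10, C—D 12] → take A—E (1); add E.
Step 4: frontier [A—C 3, B—C 11, C—D 12, C—E 9] → take A—C (3); add C.
The 2nd edge added is A—B.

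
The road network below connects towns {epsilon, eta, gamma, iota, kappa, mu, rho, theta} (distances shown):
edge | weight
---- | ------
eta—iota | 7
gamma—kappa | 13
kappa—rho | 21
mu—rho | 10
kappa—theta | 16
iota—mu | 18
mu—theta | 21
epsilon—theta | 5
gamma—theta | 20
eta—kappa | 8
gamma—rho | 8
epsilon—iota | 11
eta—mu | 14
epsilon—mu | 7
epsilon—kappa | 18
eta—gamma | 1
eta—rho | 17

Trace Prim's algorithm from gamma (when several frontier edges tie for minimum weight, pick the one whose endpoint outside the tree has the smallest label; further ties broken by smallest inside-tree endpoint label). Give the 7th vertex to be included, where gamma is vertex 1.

epsilon

Prim, starting at gamma.
Step 1: cheapest edge leaving the tree is eta—gamma (1); add eta.
Step 2: cheapest edge leaving the tree is eta—iota (7); add iota.
Step 3: cheapest edge leaving the tree is eta—kappa (8); add kappa.
Step 4: cheapest edge leaving the tree is gamma—rho (8); add rho.
Step 5: cheapest edge leaving the tree is mu—rho (10); add mu.
Step 6: cheapest edge leaving the tree is epsilon—mu (7); add epsilon.
Step 7: cheapest edge leaving the tree is epsilon—theta (5); add theta.
Vertex order: gamma, eta, iota, kappa, rho, mu, epsilon, theta. The 7th vertex is epsilon.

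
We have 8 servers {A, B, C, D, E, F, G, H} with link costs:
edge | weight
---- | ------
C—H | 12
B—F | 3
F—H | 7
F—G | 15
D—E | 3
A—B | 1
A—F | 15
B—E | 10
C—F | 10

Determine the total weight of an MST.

49

Prim, starting at A.
Step 1: cheapest edge leaving the tree is A—B (1); add B.
Step 2: cheapest edge leaving the tree is B—F (3); add F.
Step 3: cheapest edge leaving the tree is F—H (7); add H.
Step 4: cheapest edge leaving the tree is C—F (10); add C.
Step 5: cheapest edge leaving the tree is B—E (10); add E.
Step 6: cheapest edge leaving the tree is D—E (3); add D.
Step 7: cheapest edge leaving the tree is F—G (15); add G.
MST edges: A—B, B—F, F—H, C—F, B—E, D—E, F—G; total weight 1+3+7+10+10+3+15 = 49.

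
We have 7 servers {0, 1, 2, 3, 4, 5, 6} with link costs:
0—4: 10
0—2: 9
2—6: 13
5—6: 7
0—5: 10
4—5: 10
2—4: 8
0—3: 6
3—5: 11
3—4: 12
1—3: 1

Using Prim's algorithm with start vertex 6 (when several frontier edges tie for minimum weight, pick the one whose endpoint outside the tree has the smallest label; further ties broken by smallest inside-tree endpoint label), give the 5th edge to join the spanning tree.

Prim's algorithm from 6:
Step 1: frontier [5—6 7, 2—6 13] → take 5—6 (7); add 5.
Step 2: frontier [0—5 10, 4—5 10, 3—5 11, 2—6 13] → take 0—5 (10); add 0.
Step 3: frontier [0—3 6, 0—2 9, 0—4 10, 4—5 10, 3—5 11, 2—6 13] → take 0—3 (6); add 3.
Step 4: frontier [0—2 9, 0—4 10, 1—3 1, 3—4 12, 4—5 10, 2—6 13] → take 1—3 (1); add 1.
Step 5: frontier [0—2 9, 0—4 10, 3—4 12, 4—5 10, 2—6 13] → take 0—2 (9); add 2.
Step 6: frontier [0—4 10, 2—4 8, 3—4 12, 4—5 10] → take 2—4 (8); add 4.
The 5th edge added is 0—2.

0-2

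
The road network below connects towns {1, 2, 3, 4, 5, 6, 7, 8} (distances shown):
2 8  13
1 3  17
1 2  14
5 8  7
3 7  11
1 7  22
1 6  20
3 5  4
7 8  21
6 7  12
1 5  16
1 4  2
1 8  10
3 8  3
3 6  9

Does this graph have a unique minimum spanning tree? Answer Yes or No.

Yes

Kruskal: consider edges lightest-first.
1 4 (2): add — endpoints in different components.
3 8 (3): add — endpoints in different components.
3 5 (4): add — endpoints in different components.
5 8 (7): skip — 5 and 8 already connected.
3 6 (9): add — endpoints in different components.
1 8 (10): add — endpoints in different components.
3 7 (11): add — endpoints in different components.
6 7 (12): skip — 6 and 7 already connected.
2 8 (13): add — endpoints in different components.
Every non-tree edge has weight strictly greater than the heaviest edge on the tree path between its endpoints, so the MST is unique.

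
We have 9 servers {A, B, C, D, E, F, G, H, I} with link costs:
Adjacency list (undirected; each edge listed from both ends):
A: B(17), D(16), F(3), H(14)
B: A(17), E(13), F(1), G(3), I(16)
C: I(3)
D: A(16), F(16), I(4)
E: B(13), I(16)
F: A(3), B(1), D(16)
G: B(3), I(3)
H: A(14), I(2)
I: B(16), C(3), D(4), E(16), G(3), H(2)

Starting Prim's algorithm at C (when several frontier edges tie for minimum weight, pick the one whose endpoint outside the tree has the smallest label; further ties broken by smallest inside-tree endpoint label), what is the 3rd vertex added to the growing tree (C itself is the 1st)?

H

Prim, starting at C.
Step 1: cheapest edge leaving the tree is C I (3); add I.
Step 2: cheapest edge leaving the tree is H I (2); add H.
Step 3: cheapest edge leaving the tree is G I (3); add G.
Step 4: cheapest edge leaving the tree is B G (3); add B.
Step 5: cheapest edge leaving the tree is B F (1); add F.
Step 6: cheapest edge leaving the tree is A F (3); add A.
Step 7: cheapest edge leaving the tree is D I (4); add D.
Step 8: cheapest edge leaving the tree is B E (13); add E.
Vertex order: C, I, H, G, B, F, A, D, E. The 3rd vertex is H.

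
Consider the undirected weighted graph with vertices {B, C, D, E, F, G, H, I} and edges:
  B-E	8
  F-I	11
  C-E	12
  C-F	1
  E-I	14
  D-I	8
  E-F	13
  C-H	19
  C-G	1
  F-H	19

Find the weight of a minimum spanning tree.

Prim's algorithm from D:
Step 1: frontier [D-I 8] → take D-I (8); add I.
Step 2: frontier [F-I 11, E-I 14] → take F-I (11); add F.
Step 3: frontier [C-F 1, E-F 13, F-H 19, E-I 14] → take C-F (1); add C.
Step 4: frontier [C-G 1, C-E 12, C-H 19, E-F 13, F-H 19, E-I 14] → take C-G (1); add G.
Step 5: frontier [C-E 12, C-H 19, E-F 13, F-H 19, E-I 14] → take C-E (12); add E.
Step 6: frontier [C-H 19, B-E 8, F-H 19] → take B-E (8); add B.
Step 7: frontier [C-H 19, F-H 19] → take C-H (19); add H.
MST edges: D-I, F-I, C-F, C-G, C-E, B-E, C-H; total weight 8+11+1+1+12+8+19 = 60.

60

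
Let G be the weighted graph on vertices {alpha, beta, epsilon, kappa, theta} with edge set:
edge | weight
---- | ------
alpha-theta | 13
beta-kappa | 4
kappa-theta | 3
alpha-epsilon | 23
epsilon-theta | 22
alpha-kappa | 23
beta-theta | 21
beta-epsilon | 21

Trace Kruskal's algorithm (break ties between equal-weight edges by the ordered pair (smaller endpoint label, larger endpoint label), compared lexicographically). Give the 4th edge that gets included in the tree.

Kruskal: consider edges lightest-first.
kappa-theta (3): add. Components now {epsilon} {kappa,theta} {beta} {alpha}
beta-kappa (4): add. Components now {epsilon} {beta,kappa,theta} {alpha}
alpha-theta (13): add. Components now {epsilon} {alpha,beta,kappa,theta}
beta-epsilon (21): add. Components now {alpha,beta,epsilon,kappa,theta}
The 4th edge added is beta-epsilon.

beta-epsilon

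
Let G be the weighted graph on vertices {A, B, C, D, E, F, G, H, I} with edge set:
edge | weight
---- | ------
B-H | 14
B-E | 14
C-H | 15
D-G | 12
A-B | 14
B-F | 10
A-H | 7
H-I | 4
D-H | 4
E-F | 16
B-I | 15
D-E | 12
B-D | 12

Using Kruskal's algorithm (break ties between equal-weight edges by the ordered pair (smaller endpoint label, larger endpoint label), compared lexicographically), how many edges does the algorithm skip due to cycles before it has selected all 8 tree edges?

Sort edges by weight, then run Kruskal:
D-H (4): add — endpoints in different components.
H-I (4): add — endpoints in different components.
A-H (7): add — endpoints in different components.
B-F (10): add — endpoints in different components.
B-D (12): add — endpoints in different components.
D-E (12): add — endpoints in different components.
D-G (12): add — endpoints in different components.
A-B (14): skip — A and B already connected.
B-E (14): skip — B and E already connected.
B-H (14): skip — B and H already connected.
B-I (15): skip — B and I already connected.
C-H (15): add — endpoints in different components.
Edges rejected before the tree was complete: 4.

4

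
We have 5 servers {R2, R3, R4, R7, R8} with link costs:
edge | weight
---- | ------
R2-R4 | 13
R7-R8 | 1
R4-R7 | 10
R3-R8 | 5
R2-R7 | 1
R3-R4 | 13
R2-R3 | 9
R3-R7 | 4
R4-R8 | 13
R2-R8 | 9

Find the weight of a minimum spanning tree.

16

Grow the tree from R2 using Prim:
Step 1: frontier [R2-R7 1, R2-R3 9, R2-R8 9, R2-R4 13] → take R2-R7 (1); add R7.
Step 2: frontier [R2-R3 9, R2-R8 9, R2-R4 13, R7-R8 1, R3-R7 4, R4-R7 10] → take R7-R8 (1); add R8.
Step 3: frontier [R2-R3 9, R2-R4 13, R3-R7 4, R4-R7 10, R3-R8 5, R4-R8 13] → take R3-R7 (4); add R3.
Step 4: frontier [R2-R4 13, R3-R4 13, R4-R7 10, R4-R8 13] → take R4-R7 (10); add R4.
MST edges: R2-R7, R7-R8, R3-R7, R4-R7; total weight 1+1+4+10 = 16.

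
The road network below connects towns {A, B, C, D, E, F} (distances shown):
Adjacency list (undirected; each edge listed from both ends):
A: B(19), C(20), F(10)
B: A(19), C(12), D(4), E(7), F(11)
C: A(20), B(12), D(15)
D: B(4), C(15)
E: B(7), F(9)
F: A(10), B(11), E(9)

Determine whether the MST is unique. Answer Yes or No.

Yes

Kruskal: consider edges lightest-first.
B—D (4): add. Components now {A} {B,D} {C} {E} {F}
B—E (7): add. Components now {A} {B,D,E} {C} {F}
E—F (9): add. Components now {A} {B,D,E,F} {C}
A—F (10): add. Components now {A,B,D,E,F} {C}
B—F (11): skip — B and F already connected.
B—C (12): add. Components now {A,B,C,D,E,F}
Every non-tree edge has weight strictly greater than the heaviest edge on the tree path between its endpoints, so the MST is unique.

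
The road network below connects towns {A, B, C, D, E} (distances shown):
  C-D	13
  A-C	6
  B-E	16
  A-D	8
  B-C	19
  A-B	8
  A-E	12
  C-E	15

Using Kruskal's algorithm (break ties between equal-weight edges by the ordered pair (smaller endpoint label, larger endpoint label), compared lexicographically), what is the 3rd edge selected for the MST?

A-D

Kruskal's algorithm — process edges by increasing weight (ties by edge label):
A-C (6): add — endpoints in different components.
A-B (8): add — endpoints in different components.
A-D (8): add — endpoints in different components.
A-E (12): add — endpoints in different components.
The 3rd edge added is A-D.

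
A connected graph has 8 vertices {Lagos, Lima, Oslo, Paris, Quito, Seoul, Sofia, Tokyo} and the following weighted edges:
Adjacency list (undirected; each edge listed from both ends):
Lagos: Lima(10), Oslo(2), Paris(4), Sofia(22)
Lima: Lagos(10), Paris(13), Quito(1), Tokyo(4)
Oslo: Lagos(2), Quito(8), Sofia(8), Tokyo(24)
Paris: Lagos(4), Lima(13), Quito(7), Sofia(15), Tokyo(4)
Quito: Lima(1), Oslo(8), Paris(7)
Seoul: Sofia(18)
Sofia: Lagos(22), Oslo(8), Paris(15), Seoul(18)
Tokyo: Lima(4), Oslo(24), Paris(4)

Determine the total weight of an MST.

41

Kruskal: consider edges lightest-first.
Lima Quito (1): add — endpoints in different components.
Lagos Oslo (2): add — endpoints in different components.
Lagos Paris (4): add — endpoints in different components.
Lima Tokyo (4): add — endpoints in different components.
Paris Tokyo (4): add — endpoints in different components.
Paris Quito (7): skip — Quito and Paris already connected.
Oslo Quito (8): skip — Quito and Oslo already connected.
Oslo Sofia (8): add — endpoints in different components.
Lagos Lima (10): skip — Lagos and Lima already connected.
Lima Paris (13): skip — Lima and Paris already connected.
Paris Sofia (15): skip — Sofia and Paris already connected.
Seoul Sofia (18): add — endpoints in different components.
MST edges: Lima Quito, Lagos Oslo, Lagos Paris, Lima Tokyo, Paris Tokyo, Oslo Sofia, Seoul Sofia; total weight 1+2+4+4+4+8+18 = 41.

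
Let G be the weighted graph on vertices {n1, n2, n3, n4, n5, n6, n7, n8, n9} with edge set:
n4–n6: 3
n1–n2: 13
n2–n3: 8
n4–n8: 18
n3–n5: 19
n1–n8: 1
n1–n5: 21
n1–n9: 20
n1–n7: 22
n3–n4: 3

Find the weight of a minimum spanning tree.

89

Sort edges by weight, then run Kruskal:
n1–n8 (1): add — endpoints in different components.
n3–n4 (3): add — endpoints in different components.
n4–n6 (3): add — endpoints in different components.
n2–n3 (8): add — endpoints in different components.
n1–n2 (13): add — endpoints in different components.
n4–n8 (18): skip — n8 and n4 already connected.
n3–n5 (19): add — endpoints in different components.
n1–n9 (20): add — endpoints in different components.
n1–n5 (21): skip — n5 and n1 already connected.
n1–n7 (22): add — endpoints in different components.
MST edges: n1–n8, n3–n4, n4–n6, n2–n3, n1–n2, n3–n5, n1–n9, n1–n7; total weight 1+3+3+8+13+19+20+22 = 89.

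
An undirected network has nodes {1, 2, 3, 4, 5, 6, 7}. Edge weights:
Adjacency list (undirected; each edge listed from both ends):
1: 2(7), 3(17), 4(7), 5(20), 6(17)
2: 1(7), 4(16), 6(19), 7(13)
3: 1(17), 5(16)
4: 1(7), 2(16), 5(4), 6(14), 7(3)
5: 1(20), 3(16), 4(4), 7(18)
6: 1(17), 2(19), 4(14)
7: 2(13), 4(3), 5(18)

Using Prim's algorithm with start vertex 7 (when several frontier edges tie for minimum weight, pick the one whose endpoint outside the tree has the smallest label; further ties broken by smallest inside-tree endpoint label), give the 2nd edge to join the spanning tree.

Prim's algorithm from 7:
Step 1: frontier [4–7 3, 2–7 13, 5–7 18] → take 4–7 (3); add 4.
Step 2: frontier [4–5 4, 1–4 7, 4–6 14, 2–4 16, 2–7 13, 5–7 18] → take 4–5 (4); add 5.
Step 3: frontier [1–4 7, 4–6 14, 2–4 16, 3–5 16, 1–5 20, 2–7 13] → take 1–4 (7); add 1.
Step 4: frontier [1–2 7, 1–3 17, 1–6 17, 4–6 14, 2–4 16, 3–5 16, 2–7 13] → take 1–2 (7); add 2.
Step 5: frontier [1–3 17, 1–6 17, 2–6 19, 4–6 14, 3–5 16] → take 4–6 (14); add 6.
Step 6: frontier [1–3 17, 3–5 16] → take 3–5 (16); add 3.
The 2nd edge added is 4–5.

4-5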